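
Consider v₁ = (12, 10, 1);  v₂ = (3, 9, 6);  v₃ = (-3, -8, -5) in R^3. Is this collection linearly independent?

Form the 3×3 matrix with these as columns; its determinant is 9.
A nonzero determinant means the columns are linearly independent.

linearly independent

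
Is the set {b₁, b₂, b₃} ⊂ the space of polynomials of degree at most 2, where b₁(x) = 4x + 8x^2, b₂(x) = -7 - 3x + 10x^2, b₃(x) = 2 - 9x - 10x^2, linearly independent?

linearly independent

Take coordinates with respect to the standard basis {1, x, x^2}.
Row-reduce the matrix whose columns are b₁, b₂, b₃.
The reduction yields 3 nonzero rows, so the rank is 3.
Since rank = 3 (the number of vectors), the set is linearly independent.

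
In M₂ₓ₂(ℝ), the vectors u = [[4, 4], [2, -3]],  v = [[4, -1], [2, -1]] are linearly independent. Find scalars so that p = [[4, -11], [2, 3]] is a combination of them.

Identify each element with its coordinate vector in ℝ⁴ via {E₁₁, E₁₂, E₂₁, E₂₂}.
Set up the augmented matrix [u | v | p] and row-reduce.
The system has the unique solution (α₁, α₂) = (-2, 3).

p = -2u + 3v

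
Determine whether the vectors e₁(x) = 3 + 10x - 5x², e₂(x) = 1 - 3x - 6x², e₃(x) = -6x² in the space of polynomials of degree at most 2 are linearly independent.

linearly independent

Take coordinates with respect to the standard basis {1, x, x²}.
Row-reduce the matrix whose columns are e₁, e₂, e₃.
The reduction yields 3 nonzero rows, so the rank is 3.
Since rank = 3 (the number of vectors), the set is linearly independent.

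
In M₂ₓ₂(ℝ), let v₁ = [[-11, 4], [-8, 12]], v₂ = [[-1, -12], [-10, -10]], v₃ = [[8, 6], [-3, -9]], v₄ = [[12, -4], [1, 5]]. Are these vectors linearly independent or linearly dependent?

Take coordinates with respect to the standard basis {E₁₁, E₁₂, E₂₁, E₂₂}.
Place the vectors as rows of a 4×4 matrix and reduce to echelon form.
The reduction yields 4 nonzero rows, so the rank is 4.
Since rank = 4 (the number of vectors), the set is linearly independent.

linearly independent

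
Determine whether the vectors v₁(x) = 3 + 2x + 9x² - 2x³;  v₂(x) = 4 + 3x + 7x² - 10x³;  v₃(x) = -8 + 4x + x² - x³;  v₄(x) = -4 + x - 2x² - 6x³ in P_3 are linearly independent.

linearly independent

Write each element as a coordinate vector in ℝ⁴ using {1, x, …, x³}.
The matrix [v₁|v₂|v₃|v₄] has determinant -1055.
A nonzero determinant means the columns are linearly independent.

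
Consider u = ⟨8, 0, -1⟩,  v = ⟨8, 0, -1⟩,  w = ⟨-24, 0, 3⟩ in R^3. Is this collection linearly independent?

linearly dependent

One vector is a scalar multiple of another, so the set is dependent.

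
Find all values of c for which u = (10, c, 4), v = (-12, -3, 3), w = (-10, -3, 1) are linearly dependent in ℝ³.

The set is linearly dependent precisely when det[u; v; w] = 0.
Cofactor expansion gives det = 84 - 18*c.
Solving 84 - 18*c = 0 yields c = 14/3.

c = 14/3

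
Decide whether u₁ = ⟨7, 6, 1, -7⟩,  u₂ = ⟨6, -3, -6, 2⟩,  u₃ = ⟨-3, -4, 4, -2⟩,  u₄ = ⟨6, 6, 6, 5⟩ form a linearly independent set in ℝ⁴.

Row-reduce the matrix whose columns are u₁, u₂, u₃, u₄.
The reduction yields 4 nonzero rows, so the rank is 4.
Since rank = 4 (the number of vectors), the set is linearly independent.

linearly independent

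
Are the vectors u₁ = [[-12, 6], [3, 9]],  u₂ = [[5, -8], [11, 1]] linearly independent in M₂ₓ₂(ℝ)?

Write each element as a coordinate vector in ℝ⁴ using {E₁₁, E₁₂, E₂₁, E₂₂}.
Row-reduce the matrix whose columns are u₁, u₂.
The reduction yields 2 nonzero rows, so the rank is 2.
Since rank = 2 (the number of vectors), the set is linearly independent.

linearly independent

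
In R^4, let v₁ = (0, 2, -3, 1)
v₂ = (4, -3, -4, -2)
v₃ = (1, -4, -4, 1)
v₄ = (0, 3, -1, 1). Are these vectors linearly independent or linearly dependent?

Place the vectors as rows of a 4×4 matrix and reduce to echelon form.
The reduction yields 4 nonzero rows, so the rank is 4.
Since rank = 4 (the number of vectors), the set is linearly independent.

linearly independent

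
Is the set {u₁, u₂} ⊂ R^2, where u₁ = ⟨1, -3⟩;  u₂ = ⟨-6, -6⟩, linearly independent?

Form the 2×2 matrix with these as columns; its determinant is -24.
A nonzero determinant means the columns are linearly independent.

linearly independent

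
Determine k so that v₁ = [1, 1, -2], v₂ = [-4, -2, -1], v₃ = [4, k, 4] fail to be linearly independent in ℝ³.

The vectors are dependent exactly when the determinant of the matrix with rows v₁, v₂, v₃ vanishes.
Cofactor expansion gives det = 9*k - 12.
Solving 9*k - 12 = 0 yields k = 4/3.

k = 4/3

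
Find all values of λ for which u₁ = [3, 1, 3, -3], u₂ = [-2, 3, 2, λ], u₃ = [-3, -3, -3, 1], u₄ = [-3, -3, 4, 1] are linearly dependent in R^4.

The vectors are dependent exactly when the determinant of the matrix with rows u₁, u₂, u₃, u₄ vanishes.
The determinant works out to 238 - 42*λ.
Setting this to zero gives λ = 17/3.

λ = 17/3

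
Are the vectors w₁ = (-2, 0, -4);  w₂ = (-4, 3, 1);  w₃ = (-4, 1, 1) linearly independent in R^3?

Row-reduce the matrix whose columns are w₁, w₂, w₃.
The reduction yields 3 nonzero rows, so the rank is 3.
Since rank = 3 (the number of vectors), the set is linearly independent.

linearly independent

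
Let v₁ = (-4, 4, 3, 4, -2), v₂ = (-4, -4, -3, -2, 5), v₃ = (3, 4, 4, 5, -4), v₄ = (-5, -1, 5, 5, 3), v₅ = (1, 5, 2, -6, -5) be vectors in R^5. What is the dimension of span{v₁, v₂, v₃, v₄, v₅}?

Row-reduce the 5×5 matrix with these as rows.
Exactly 5 pivots survive; hence the rank is 5.

dim = 5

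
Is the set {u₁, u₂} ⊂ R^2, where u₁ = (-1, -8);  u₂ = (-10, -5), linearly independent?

Form the 2×2 matrix with these as columns; its determinant is -75.
A nonzero determinant means the columns are linearly independent.

linearly independent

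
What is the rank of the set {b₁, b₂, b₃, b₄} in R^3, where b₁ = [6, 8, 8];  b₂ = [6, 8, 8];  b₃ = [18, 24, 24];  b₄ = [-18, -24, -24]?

Form the matrix with b₁, b₂, b₃, b₄ as columns and reduce.
Reduction leaves 1 leading entry, giving rank 1.
(With 4 elements in a 3-dimensional space the rank is at most 3.)

1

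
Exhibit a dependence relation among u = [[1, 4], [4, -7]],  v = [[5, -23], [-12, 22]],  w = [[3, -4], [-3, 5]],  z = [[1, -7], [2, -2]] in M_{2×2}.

Pass to coordinate vectors relative to the basis {E₁₁, E₁₂, E₂₁, E₂₂}.
Row-reduce the matrix with u, v, w, z as columns; the null space gives the coefficients.
The free variable yields coefficients (2, 1, -2, -1) (any nonzero multiple also works).

2u + v - 2w - z = 0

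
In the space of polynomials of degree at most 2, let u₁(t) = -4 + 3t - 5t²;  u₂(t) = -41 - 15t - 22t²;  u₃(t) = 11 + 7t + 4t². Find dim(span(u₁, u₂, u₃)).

Use coordinates relative to {1, t, t²}.
Row-reduce the 3×3 matrix with these as rows.
There are 2 pivot columns, so rank = 2.

2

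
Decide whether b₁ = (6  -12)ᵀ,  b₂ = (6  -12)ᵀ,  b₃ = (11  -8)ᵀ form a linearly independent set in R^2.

linearly dependent

There are 3 vectors in a 2-dimensional space, so they cannot be linearly independent.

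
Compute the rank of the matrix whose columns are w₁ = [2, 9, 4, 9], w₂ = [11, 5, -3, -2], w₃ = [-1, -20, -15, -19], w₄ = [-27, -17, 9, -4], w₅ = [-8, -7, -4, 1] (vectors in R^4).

rank 3

Put the 4×5 matrix [w₁|w₂|w₃|w₄|w₅] into echelon form.
Reduction leaves 3 leading entries, giving rank 3.
(With 5 elements in a 4-dimensional space the rank is at most 4.)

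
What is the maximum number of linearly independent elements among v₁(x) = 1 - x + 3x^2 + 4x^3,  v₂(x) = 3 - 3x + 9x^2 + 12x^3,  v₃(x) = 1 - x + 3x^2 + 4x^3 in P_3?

1

Use coordinates relative to {1, x, …, x^3}.
Put the 4×3 matrix [v₁|v₂|v₃] into echelon form.
Reduction leaves 1 leading entry, giving rank 1.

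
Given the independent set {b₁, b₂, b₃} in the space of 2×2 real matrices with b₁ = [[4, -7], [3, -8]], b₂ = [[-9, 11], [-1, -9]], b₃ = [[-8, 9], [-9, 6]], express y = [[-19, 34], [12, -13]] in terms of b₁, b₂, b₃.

Work in coordinates with respect to the standard basis {E₁₁, E₁₂, E₂₁, E₂₂}.
Set up the augmented matrix [b₁ | b₂ | b₃ | y] and row-reduce.
The system has the unique solution (α₁, α₂, α₃) = (-4, 3, -3).

y = -4b₁ + 3b₂ - 3b₃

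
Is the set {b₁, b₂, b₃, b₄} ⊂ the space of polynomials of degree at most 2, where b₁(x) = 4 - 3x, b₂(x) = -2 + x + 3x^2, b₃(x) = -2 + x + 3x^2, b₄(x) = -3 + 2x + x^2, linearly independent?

linearly dependent

Take coordinates with respect to the standard basis {1, x, x^2}.
There are 4 vectors in a 3-dimensional space, so they cannot be linearly independent.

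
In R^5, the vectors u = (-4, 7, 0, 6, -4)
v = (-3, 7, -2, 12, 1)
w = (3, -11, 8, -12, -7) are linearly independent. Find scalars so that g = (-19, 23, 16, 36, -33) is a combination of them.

g = 4u + 4v + 3w

Since u, v, w are independent, the coefficients expressing g are uniquely determined by a linear system.
Row-reducing the augmented matrix gives the unique coefficients (α₁, α₂, α₃) = (4, 4, 3).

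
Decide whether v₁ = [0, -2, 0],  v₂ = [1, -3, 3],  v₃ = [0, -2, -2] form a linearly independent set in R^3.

linearly independent

Place the vectors as rows of a 3×3 matrix and reduce to echelon form.
The reduction yields 3 nonzero rows, so the rank is 3.
Since rank = 3 (the number of vectors), the set is linearly independent.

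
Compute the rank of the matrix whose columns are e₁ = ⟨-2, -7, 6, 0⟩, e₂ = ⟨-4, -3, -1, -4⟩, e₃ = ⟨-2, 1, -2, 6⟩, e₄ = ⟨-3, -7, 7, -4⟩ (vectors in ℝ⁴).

4

Form the matrix with e₁, e₂, e₃, e₄ as columns and reduce.
The echelon form has 4 nonzero rows, so the rank is 4.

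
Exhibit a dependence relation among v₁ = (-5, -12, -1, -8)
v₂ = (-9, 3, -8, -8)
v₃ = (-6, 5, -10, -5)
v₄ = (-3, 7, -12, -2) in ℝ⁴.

v₂ - 2v₃ + v₄ = 0

Solve the homogeneous system with v₁, v₂, v₃, v₄ as columns by row-reducing the coefficient matrix.
The free variable yields coefficients (0, 1, -2, 1) (any nonzero multiple also works).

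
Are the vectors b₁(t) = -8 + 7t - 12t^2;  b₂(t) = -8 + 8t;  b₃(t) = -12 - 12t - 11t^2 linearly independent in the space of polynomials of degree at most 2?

linearly independent

Take coordinates with respect to the standard basis {1, t, t^2}.
Form the 3×3 matrix with these as columns; its determinant is -2216.
A nonzero determinant means the columns are linearly independent.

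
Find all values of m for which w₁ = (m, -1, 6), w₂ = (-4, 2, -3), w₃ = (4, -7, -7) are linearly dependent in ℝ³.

Place the vectors as rows of a 3×3 matrix; dependence ⇔ determinant zero.
Cofactor expansion gives det = 160 - 35*m.
Setting this to zero gives m = 32/7.

m = 32/7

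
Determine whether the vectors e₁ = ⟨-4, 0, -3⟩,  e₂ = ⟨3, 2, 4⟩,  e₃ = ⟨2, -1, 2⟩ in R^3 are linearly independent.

Row-reduce the matrix whose columns are e₁, e₂, e₃.
The reduction yields 3 nonzero rows, so the rank is 3.
Since rank = 3 (the number of vectors), the set is linearly independent.

linearly independent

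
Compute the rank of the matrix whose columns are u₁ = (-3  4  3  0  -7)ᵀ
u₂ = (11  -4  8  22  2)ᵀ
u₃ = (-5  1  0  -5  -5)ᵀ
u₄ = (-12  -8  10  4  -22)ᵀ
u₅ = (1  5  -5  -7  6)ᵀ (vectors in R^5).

3

Row-reduce the 5×5 matrix with these as rows.
There are 3 pivot columns, so rank = 3.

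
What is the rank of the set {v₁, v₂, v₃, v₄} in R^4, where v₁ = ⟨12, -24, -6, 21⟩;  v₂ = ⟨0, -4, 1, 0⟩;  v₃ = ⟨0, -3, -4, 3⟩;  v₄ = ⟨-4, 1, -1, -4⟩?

Row-reduce the 4×4 matrix with these as rows.
There are 3 pivot columns, so rank = 3.

rank 3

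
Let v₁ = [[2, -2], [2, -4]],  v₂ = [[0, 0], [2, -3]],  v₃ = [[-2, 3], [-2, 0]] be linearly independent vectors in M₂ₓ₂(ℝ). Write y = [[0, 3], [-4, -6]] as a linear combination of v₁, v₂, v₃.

Take coordinate vectors relative to {E₁₁, E₁₂, E₂₁, E₂₂}.
Set up the augmented matrix [v₁ | v₂ | v₃ | y] and row-reduce.
The system has the unique solution (c₁, c₂, c₃) = (3, -2, 3).

y = 3v₁ - 2v₂ + 3v₃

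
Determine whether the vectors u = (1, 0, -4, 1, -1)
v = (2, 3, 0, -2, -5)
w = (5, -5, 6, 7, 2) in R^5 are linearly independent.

Place the vectors as rows of a 3×5 matrix and reduce to echelon form.
The reduction yields 3 nonzero rows, so the rank is 3.
Since rank = 3 (the number of vectors), the set is linearly independent.

linearly independent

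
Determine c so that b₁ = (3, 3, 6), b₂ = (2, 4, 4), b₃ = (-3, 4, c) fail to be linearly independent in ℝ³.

The set is linearly dependent precisely when det[b₁; b₂; b₃] = 0.
The determinant works out to 6*c + 36.
This vanishes exactly when c = -6.

c = -6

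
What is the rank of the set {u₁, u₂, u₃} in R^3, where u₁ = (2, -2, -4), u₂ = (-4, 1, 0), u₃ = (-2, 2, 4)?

rank 2

Put the 3×3 matrix [u₁|u₂|u₃] into echelon form.
There are 2 pivot columns, so rank = 2.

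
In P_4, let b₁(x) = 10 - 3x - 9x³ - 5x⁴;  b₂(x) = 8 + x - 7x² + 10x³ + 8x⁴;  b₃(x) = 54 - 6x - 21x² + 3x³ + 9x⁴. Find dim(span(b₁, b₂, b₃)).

Use coordinates relative to {1, x, …, x⁴}.
Form the matrix with b₁, b₂, b₃ as columns and reduce.
Reduction leaves 2 leading entries, giving rank 2.

dim = 2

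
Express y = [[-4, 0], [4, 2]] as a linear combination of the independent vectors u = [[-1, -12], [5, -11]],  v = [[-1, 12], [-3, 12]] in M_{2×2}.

y = 2u + 2v

Identify each element with its coordinate vector in ℝ⁴ via {E₁₁, E₁₂, E₂₁, E₂₂}.
Since u, v are independent, the coefficients expressing y are uniquely determined by a linear system.
The system has the unique solution (α₁, α₂) = (2, 2).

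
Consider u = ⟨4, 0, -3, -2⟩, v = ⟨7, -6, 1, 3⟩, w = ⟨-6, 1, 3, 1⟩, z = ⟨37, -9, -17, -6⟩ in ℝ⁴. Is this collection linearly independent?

Form the 4×4 matrix with these as columns; its determinant is 0.
A zero determinant means the columns are linearly dependent.

linearly dependent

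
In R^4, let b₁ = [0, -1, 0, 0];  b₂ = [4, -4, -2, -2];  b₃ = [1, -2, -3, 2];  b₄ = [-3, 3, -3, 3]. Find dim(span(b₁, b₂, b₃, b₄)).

4

Form the matrix with b₁, b₂, b₃, b₄ as columns and reduce.
Reduction leaves 4 leading entries, giving rank 4.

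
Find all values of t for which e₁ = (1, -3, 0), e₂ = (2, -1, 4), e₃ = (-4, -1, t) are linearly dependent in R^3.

t = -52/5

The set is linearly dependent precisely when det[e₁; e₂; e₃] = 0.
The determinant works out to 5*t + 52.
Solving 5*t + 52 = 0 yields t = -52/5.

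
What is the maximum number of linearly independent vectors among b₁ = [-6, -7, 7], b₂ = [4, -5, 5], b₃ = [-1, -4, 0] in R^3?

Apply Gaussian elimination to the matrix whose rows are b₁, b₂, b₃.
The echelon form has 3 nonzero rows, so the rank is 3.

3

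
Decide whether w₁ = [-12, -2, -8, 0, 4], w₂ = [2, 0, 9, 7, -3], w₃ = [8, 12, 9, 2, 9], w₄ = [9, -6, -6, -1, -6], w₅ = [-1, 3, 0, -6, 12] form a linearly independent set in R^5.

linearly independent

Place the vectors as rows of a 5×5 matrix and reduce to echelon form.
The reduction yields 5 nonzero rows, so the rank is 5.
Since rank = 5 (the number of vectors), the set is linearly independent.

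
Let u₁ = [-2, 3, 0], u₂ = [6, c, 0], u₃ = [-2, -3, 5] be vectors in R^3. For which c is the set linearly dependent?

The vectors are dependent exactly when the determinant of the matrix with rows u₁, u₂, u₃ vanishes.
The determinant works out to -10*c - 90.
This vanishes exactly when c = -9.

c = -9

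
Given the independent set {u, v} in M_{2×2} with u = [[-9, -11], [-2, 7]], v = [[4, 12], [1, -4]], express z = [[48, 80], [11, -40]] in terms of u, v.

z = -4u + 3v

Work in coordinates with respect to the standard basis {E₁₁, E₁₂, E₂₁, E₂₂}.
Set up the augmented matrix [u | v | z] and row-reduce.
Row-reducing the augmented matrix gives the unique coefficients (α₁, α₂) = (-4, 3).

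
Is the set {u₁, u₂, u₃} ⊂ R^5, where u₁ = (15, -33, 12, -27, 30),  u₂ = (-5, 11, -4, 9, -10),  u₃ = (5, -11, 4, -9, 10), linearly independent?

linearly dependent

Row-reduce the matrix whose columns are u₁, u₂, u₃.
The reduction yields 1 nonzero row, so the rank is 1.
Since rank 1 < 3, the set is linearly dependent.
Indeed u₁ + 3u₂ = 0.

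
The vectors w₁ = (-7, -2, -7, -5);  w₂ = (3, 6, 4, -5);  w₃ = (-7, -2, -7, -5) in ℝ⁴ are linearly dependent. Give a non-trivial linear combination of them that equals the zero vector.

w₁ - w₃ = 0

Row-reduce the matrix with w₁, w₂, w₃ as columns; the null space gives the coefficients.
The free variable yields coefficients (1, 0, -1) (any nonzero multiple also works).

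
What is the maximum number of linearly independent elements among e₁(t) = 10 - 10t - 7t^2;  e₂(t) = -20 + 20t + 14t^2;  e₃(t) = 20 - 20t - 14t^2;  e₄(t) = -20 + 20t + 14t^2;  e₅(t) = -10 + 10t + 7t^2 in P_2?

1

Use coordinates relative to {1, t, t^2}.
Row-reduce the 5×3 matrix with these as rows.
The echelon form has 1 nonzero row, so the rank is 1.
(With 5 elements in a 3-dimensional space the rank is at most 3.)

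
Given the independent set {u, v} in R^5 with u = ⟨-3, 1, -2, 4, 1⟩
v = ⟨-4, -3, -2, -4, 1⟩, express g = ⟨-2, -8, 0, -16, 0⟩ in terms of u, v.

Write g = α₁u + α₂v and equate components.
Row-reducing the augmented matrix gives the unique coefficients (α₁, α₂) = (-2, 2).

g = -2u + 2v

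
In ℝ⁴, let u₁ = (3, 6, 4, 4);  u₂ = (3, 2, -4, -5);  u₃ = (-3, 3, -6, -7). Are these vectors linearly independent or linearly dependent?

Place the vectors as rows of a 3×4 matrix and reduce to echelon form.
The reduction yields 3 nonzero rows, so the rank is 3.
Since rank = 3 (the number of vectors), the set is linearly independent.

linearly independent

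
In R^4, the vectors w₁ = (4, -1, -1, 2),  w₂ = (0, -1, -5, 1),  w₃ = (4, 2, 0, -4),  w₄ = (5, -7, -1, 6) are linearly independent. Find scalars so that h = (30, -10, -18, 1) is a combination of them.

h = w₁ + 3w₂ + 4w₃ + 2w₄

Write h = c₁w₁ + … + c₄w₄ and equate components.
Back-substitution yields (c₁, …, c₄) = (1, 3, 4, 2).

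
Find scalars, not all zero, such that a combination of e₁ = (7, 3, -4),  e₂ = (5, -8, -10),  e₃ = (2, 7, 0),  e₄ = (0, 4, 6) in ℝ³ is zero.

e₁ - e₂ - e₃ - e₄ = 0

Set up α₁e₁ + … + α₄e₄ = 0 and solve the homogeneous system.
The free variable yields coefficients (1, -1, -1, -1) (any nonzero multiple also works).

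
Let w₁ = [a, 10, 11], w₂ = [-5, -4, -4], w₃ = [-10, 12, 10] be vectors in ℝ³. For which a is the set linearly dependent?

a = 25

Dependence holds iff the 3×3 matrix [w₁ w₂ w₃] is singular.
Cofactor expansion gives det = 8*a - 200.
Setting this to zero gives a = 25.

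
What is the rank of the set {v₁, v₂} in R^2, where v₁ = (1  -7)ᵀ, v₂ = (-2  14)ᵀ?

1

Put the 2×2 matrix [v₁|v₂] into echelon form.
Reduction leaves 1 leading entry, giving rank 1.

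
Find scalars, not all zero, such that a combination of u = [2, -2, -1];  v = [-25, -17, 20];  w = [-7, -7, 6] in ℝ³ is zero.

2u + v - 3w = 0

Write the vectors as columns of a matrix and find a nonzero vector in its null space.
A generator of the null space is (2, 1, -3).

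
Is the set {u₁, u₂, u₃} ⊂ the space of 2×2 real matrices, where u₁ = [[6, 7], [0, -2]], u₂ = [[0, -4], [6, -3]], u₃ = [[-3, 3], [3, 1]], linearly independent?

Take coordinates with respect to the standard basis {E₁₁, E₁₂, E₂₁, E₂₂}.
Place the vectors as rows of a 3×4 matrix and reduce to echelon form.
The reduction yields 3 nonzero rows, so the rank is 3.
Since rank = 3 (the number of vectors), the set is linearly independent.

linearly independent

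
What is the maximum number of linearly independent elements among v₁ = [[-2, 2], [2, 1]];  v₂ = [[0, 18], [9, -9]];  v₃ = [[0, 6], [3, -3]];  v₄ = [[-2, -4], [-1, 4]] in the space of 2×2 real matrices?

Use coordinates relative to {E₁₁, E₁₂, E₂₁, E₂₂}.
Apply Gaussian elimination to the matrix whose rows are v₁, v₂, v₃, v₄.
There are 2 pivot columns, so rank = 2.

2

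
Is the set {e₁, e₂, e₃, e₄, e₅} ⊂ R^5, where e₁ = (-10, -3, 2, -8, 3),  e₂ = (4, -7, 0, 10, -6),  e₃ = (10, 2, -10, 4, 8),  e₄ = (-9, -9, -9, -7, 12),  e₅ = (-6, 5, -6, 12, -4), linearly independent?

linearly independent

The matrix [e₁|e₂|e₃|e₄|e₅] has determinant -35816.
A nonzero determinant means the columns are linearly independent.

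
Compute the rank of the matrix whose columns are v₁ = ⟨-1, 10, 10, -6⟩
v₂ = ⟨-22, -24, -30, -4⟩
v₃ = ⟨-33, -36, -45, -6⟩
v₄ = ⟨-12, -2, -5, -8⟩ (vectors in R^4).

rank 2

Form the matrix with v₁, v₂, v₃, v₄ as columns and reduce.
Reduction leaves 2 leading entries, giving rank 2.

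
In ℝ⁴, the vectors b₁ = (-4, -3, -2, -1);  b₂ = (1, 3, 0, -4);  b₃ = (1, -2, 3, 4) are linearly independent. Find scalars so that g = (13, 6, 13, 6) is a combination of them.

Solve the system with b₁, b₂, b₃ as columns and g as the right-hand side.
Row-reducing the augmented matrix gives the unique coefficients (a₁, a₂, a₃) = (-2, 2, 3).

g = -2b₁ + 2b₂ + 3b₃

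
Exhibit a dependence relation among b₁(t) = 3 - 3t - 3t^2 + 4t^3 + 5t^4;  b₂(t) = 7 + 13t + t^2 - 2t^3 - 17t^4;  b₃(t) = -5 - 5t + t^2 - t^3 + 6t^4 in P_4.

b₁ + b₂ + 2b₃ = 0

Write each element as a vector in ℝ⁵ using {1, t, …, t^4}.
Write the vectors as columns of a matrix and find a nonzero vector in its null space.
A generator of the null space is (1, 1, 2).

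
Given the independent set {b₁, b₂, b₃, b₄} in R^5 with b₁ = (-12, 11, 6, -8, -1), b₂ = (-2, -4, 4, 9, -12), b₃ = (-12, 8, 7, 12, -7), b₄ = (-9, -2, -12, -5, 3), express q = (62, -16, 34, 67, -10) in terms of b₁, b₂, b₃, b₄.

Solve the system with b₁, b₂, b₃, b₄ as columns and q as the right-hand side.
Back-substitution yields (α₁, …, α₄) = (-4, -1, 2, -4).

q = -4b₁ - b₂ + 2b₃ - 4b₄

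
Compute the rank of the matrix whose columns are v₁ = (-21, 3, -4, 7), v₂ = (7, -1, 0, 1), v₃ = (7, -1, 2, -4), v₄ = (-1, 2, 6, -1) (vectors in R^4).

3

Put the 4×4 matrix [v₁|v₂|v₃|v₄] into echelon form.
Reduction leaves 3 leading entries, giving rank 3.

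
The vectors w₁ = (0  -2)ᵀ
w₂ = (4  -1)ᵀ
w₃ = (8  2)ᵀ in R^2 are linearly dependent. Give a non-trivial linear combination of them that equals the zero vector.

Set up α₁w₁ + … + α₃w₃ = 0 and solve the homogeneous system.
One solution (up to scaling) is (2, -2, 1).

2w₁ - 2w₂ + w₃ = 0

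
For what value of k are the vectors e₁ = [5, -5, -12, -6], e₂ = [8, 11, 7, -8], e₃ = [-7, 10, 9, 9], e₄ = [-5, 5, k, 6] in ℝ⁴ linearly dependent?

k = 12

Place the vectors as rows of a 4×4 matrix; dependence ⇔ determinant zero.
Expanding, det = 396 - 33*k.
Setting this to zero gives k = 12.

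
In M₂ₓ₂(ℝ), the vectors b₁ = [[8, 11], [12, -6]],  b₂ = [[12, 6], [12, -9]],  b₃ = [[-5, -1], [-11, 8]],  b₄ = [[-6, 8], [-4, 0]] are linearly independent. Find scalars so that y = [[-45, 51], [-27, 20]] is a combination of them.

Identify each element with its coordinate vector in ℝ⁴ via {E₁₁, E₁₂, E₂₁, E₂₂}.
Since b₁, b₂, b₃, b₄ are independent, the coefficients expressing y are uniquely determined by a linear system.
Back-substitution yields (a₁, …, a₄) = (4, -4, 1, 4).

y = 4b₁ - 4b₂ + b₃ + 4b₄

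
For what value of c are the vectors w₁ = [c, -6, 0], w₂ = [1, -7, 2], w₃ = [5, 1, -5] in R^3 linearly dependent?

The set is linearly dependent precisely when det[w₁; w₂; w₃] = 0.
Cofactor expansion gives det = 33*c - 90.
Solving 33*c - 90 = 0 yields c = 30/11.

c = 30/11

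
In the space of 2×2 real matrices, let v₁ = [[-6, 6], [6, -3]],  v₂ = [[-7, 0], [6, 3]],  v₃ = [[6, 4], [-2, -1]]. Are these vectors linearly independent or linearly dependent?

linearly independent

Take coordinates with respect to the standard basis {E₁₁, E₁₂, E₂₁, E₂₂}.
Place the vectors as rows of a 3×4 matrix and reduce to echelon form.
The reduction yields 3 nonzero rows, so the rank is 3.
Since rank = 3 (the number of vectors), the set is linearly independent.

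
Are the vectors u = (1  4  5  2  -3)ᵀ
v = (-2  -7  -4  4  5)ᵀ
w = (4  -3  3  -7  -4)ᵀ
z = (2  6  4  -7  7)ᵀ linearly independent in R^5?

Place the vectors as rows of a 4×5 matrix and reduce to echelon form.
The reduction yields 4 nonzero rows, so the rank is 4.
Since rank = 4 (the number of vectors), the set is linearly independent.

linearly independent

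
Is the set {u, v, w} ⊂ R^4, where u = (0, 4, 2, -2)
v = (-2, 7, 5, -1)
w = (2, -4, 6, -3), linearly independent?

linearly independent

Place the vectors as rows of a 3×4 matrix and reduce to echelon form.
The reduction yields 3 nonzero rows, so the rank is 3.
Since rank = 3 (the number of vectors), the set is linearly independent.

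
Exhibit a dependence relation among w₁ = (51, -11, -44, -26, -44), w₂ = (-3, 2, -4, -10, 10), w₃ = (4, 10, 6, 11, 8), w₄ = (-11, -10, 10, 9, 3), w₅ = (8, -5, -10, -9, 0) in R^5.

w₁ + 3w₂ + w₃ + 2w₄ - 3w₅ = 0

Set up α₁w₁ + … + α₅w₅ = 0 and solve the homogeneous system.
The free variable yields coefficients (1, 3, 1, 2, -3) (any nonzero multiple also works).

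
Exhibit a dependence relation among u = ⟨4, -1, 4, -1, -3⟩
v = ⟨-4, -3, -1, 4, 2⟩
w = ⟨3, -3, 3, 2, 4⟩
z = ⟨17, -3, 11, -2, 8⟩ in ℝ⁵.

Set up α₁u + … + α₄z = 0 and solve the homogeneous system.
A generator of the null space is (0, 2, -3, 1).

2v - 3w + z = 0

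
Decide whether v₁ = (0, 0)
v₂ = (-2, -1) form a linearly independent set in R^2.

One of the vectors is the zero vector, so the set is linearly dependent.

linearly dependent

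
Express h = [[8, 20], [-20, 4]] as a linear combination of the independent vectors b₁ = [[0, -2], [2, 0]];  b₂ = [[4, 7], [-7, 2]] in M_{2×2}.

h = -3b₁ + 2b₂

Identify each element with its coordinate vector in ℝ⁴ via {E₁₁, E₁₂, E₂₁, E₂₂}.
Solve the system with b₁, b₂ as columns and h as the right-hand side.
Back-substitution yields (c₁, c₂) = (-3, 2).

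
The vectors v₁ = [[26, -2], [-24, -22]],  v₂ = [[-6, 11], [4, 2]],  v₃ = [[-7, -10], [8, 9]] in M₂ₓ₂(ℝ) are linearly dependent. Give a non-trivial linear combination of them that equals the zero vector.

v₁ + 2v₂ + 2v₃ = 0

Write each element as a vector in ℝ⁴ using {E₁₁, E₁₂, E₂₁, E₂₂}.
Write the vectors as columns of a matrix and find a nonzero vector in its null space.
One solution (up to scaling) is (1, 2, 2).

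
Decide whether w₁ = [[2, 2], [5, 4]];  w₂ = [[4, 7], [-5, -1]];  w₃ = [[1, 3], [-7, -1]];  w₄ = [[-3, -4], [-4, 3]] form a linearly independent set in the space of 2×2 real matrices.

Write each element as a coordinate vector in ℝ⁴ using {E₁₁, E₁₂, E₂₁, E₂₂}.
Form the 4×4 matrix with these as columns; its determinant is 45.
A nonzero determinant means the columns are linearly independent.

linearly independent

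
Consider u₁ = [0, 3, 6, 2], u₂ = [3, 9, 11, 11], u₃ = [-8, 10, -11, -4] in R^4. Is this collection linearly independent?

Row-reduce the matrix whose columns are u₁, u₂, u₃.
The reduction yields 3 nonzero rows, so the rank is 3.
Since rank = 3 (the number of vectors), the set is linearly independent.

linearly independent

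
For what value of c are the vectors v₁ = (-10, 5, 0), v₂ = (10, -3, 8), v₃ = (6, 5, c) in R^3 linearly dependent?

c = 32

Dependence holds iff the 3×3 matrix [v₁ v₂ v₃] is singular.
Cofactor expansion gives det = 640 - 20*c.
Setting this to zero gives c = 32.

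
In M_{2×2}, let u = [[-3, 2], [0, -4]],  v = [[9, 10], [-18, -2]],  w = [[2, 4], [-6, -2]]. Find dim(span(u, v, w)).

2

Use coordinates relative to {E₁₁, E₁₂, E₂₁, E₂₂}.
Form the matrix with u, v, w as columns and reduce.
There are 2 pivot columns, so rank = 2.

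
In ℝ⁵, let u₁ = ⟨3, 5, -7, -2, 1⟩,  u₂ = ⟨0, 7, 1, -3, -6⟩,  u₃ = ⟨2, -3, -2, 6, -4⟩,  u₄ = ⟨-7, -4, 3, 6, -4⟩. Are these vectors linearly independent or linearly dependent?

Row-reduce the matrix whose columns are u₁, u₂, u₃, u₄.
The reduction yields 4 nonzero rows, so the rank is 4.
Since rank = 4 (the number of vectors), the set is linearly independent.

linearly independent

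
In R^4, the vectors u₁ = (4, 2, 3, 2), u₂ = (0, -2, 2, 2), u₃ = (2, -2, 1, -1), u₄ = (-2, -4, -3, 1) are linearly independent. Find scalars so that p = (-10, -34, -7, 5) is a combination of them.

Since u₁, u₂, u₃, u₄ are independent, the coefficients expressing p are uniquely determined by a linear system.
Back-substitution yields (α₁, …, α₄) = (-2, 4, 3, 4).

p = -2u₁ + 4u₂ + 3u₃ + 4u₄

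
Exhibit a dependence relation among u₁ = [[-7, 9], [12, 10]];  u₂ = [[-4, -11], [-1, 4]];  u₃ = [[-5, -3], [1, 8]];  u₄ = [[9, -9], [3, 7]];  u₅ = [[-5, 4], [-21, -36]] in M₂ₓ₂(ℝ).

Take coordinates with respect to {E₁₁, E₁₂, E₂₁, E₂₂}.
Set up α₁u₁ + … + α₅u₅ = 0 and solve the homogeneous system.
A generator of the null space is (1, -1, 2, 2, 1).

u₁ - u₂ + 2u₃ + 2u₄ + u₅ = 0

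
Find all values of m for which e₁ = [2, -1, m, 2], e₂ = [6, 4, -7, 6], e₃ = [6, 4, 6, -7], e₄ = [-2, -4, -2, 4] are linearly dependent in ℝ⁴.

Dependence holds iff the 4×4 matrix [e₁ e₂ e₃ e₄] is singular.
Expanding, det = -208*m - 182.
Solving -208*m - 182 = 0 yields m = -7/8.

m = -7/8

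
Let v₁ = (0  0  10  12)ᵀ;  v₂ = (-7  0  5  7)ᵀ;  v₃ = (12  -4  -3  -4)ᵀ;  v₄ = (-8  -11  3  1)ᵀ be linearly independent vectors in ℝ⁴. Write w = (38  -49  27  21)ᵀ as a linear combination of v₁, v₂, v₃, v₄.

Write w = a₁v₁ + … + a₄v₄ and equate components.
Row-reducing the augmented matrix gives the unique coefficients (a₁, …, a₄) = (4, -2, 4, 3).

w = 4v₁ - 2v₂ + 4v₃ + 3v₄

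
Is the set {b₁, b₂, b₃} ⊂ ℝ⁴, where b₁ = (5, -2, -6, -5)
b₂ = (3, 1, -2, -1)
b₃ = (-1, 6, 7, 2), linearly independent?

Place the vectors as rows of a 3×4 matrix and reduce to echelon form.
The reduction yields 3 nonzero rows, so the rank is 3.
Since rank = 3 (the number of vectors), the set is linearly independent.

linearly independent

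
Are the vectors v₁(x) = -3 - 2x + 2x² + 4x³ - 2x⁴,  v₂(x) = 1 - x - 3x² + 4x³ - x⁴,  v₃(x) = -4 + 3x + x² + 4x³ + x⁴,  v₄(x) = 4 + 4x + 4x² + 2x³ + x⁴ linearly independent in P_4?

linearly independent

Write each element as a coordinate vector in ℝ⁵ using {1, x, …, x⁴}.
Place the vectors as rows of a 4×5 matrix and reduce to echelon form.
The reduction yields 4 nonzero rows, so the rank is 4.
Since rank = 4 (the number of vectors), the set is linearly independent.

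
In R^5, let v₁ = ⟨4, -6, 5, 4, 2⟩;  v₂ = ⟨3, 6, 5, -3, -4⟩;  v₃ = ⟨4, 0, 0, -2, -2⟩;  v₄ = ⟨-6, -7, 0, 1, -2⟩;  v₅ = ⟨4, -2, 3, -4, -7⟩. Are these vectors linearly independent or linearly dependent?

linearly independent

Place the vectors as rows of a 5×5 matrix and reduce to echelon form.
The reduction yields 5 nonzero rows, so the rank is 5.
Since rank = 5 (the number of vectors), the set is linearly independent.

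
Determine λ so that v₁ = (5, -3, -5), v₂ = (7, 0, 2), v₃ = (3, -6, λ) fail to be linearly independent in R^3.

λ = -12

The vectors are dependent exactly when the determinant of the matrix with rows v₁, v₂, v₃ vanishes.
The determinant works out to 21*λ + 252.
This vanishes exactly when λ = -12.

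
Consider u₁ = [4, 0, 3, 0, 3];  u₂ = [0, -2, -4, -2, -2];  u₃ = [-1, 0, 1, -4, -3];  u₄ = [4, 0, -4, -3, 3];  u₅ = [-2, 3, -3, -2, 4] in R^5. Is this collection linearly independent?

Form the 5×5 matrix with these as columns; its determinant is 890.
A nonzero determinant means the columns are linearly independent.

linearly independent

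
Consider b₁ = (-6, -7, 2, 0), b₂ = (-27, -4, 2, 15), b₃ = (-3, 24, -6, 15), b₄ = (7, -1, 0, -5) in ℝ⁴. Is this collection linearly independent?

Form the 4×4 matrix with these as columns; its determinant is 0.
A zero determinant means the columns are linearly dependent.

linearly dependent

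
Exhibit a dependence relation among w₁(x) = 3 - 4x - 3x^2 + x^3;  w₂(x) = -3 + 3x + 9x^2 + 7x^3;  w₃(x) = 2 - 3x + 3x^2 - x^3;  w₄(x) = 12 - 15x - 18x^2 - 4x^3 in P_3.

3w₁ - w₂ - w₄ = 0

Write each element as a vector in ℝ⁴ using {1, x, …, x^3}.
Set up α₁w₁ + … + α₄w₄ = 0 and solve the homogeneous system.
A generator of the null space is (3, -1, 0, -1).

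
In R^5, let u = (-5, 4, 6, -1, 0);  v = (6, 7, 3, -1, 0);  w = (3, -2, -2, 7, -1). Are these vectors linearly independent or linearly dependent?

Row-reduce the matrix whose columns are u, v, w.
The reduction yields 3 nonzero rows, so the rank is 3.
Since rank = 3 (the number of vectors), the set is linearly independent.

linearly independent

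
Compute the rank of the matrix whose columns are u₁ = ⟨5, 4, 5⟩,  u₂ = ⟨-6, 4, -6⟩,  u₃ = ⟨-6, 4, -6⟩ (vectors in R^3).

2

Row-reduce the 3×3 matrix with these as rows.
The echelon form has 2 nonzero rows, so the rank is 2.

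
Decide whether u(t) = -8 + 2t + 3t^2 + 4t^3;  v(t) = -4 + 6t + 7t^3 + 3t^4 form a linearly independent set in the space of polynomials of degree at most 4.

Write each element as a coordinate vector in ℝ⁵ using {1, t, …, t^4}.
Place the vectors as rows of a 2×5 matrix and reduce to echelon form.
The reduction yields 2 nonzero rows, so the rank is 2.
Since rank = 2 (the number of vectors), the set is linearly independent.

linearly independent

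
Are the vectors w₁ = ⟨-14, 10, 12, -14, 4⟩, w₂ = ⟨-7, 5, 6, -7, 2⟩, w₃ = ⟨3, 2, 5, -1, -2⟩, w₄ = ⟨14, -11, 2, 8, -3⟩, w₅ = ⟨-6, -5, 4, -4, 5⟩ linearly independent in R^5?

One vector is a scalar multiple of another, so the set is dependent.

linearly dependent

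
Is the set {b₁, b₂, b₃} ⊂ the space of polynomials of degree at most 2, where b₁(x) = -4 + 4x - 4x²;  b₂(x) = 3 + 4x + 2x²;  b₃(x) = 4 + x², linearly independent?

Write each element as a coordinate vector in ℝ³ using {1, x, x²}.
Place the vectors as rows of a 3×3 matrix and reduce to echelon form.
The reduction yields 3 nonzero rows, so the rank is 3.
Since rank = 3 (the number of vectors), the set is linearly independent.

linearly independent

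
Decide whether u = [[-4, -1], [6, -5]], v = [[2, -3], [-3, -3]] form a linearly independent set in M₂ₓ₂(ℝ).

linearly independent

Write each element as a coordinate vector in ℝ⁴ using {E₁₁, E₁₂, E₂₁, E₂₂}.
Row-reduce the matrix whose columns are u, v.
The reduction yields 2 nonzero rows, so the rank is 2.
Since rank = 2 (the number of vectors), the set is linearly independent.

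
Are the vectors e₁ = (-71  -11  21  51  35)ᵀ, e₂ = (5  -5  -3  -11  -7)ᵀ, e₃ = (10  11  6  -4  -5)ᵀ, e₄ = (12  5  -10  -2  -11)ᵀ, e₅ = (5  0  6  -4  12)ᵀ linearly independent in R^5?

Place the vectors as rows of a 5×5 matrix and reduce to echelon form.
The reduction yields 4 nonzero rows, so the rank is 4.
Since rank 4 < 5, the set is linearly dependent.
Indeed e₁ + 3e₂ + e₃ + 3e₄ + 2e₅ = 0.

linearly dependent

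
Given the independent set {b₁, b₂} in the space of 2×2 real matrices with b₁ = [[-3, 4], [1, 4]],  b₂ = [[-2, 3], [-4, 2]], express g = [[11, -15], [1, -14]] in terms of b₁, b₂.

g = -3b₁ - b₂

Take coordinate vectors relative to {E₁₁, E₁₂, E₂₁, E₂₂}.
Solve the system with b₁, b₂ as columns and g as the right-hand side.
Row-reducing the augmented matrix gives the unique coefficients (a₁, a₂) = (-3, -1).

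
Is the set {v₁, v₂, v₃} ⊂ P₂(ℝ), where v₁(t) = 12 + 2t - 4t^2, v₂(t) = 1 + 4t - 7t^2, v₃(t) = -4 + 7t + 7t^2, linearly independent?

linearly independent

Write each element as a coordinate vector in ℝ³ using {1, t, t^2}.
Row-reduce the matrix whose columns are v₁, v₂, v₃.
The reduction yields 3 nonzero rows, so the rank is 3.
Since rank = 3 (the number of vectors), the set is linearly independent.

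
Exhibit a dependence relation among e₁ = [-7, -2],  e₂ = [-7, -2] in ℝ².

e₁ - e₂ = 0

Solve the homogeneous system with e₁, e₂ as columns by row-reducing the coefficient matrix.
One solution (up to scaling) is (1, -1).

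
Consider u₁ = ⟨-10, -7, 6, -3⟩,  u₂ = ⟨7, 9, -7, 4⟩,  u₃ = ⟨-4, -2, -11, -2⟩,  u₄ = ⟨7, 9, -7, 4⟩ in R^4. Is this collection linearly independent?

linearly dependent

Two of the vectors are equal, giving an immediate dependence.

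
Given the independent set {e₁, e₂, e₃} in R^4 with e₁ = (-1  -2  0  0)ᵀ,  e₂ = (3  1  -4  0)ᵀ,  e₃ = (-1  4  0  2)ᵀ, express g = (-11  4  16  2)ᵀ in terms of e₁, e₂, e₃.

Solve the system with e₁, e₂, e₃ as columns and g as the right-hand side.
Row-reducing the augmented matrix gives the unique coefficients (c₁, c₂, c₃) = (-2, -4, 1).

g = -2e₁ - 4e₂ + e₃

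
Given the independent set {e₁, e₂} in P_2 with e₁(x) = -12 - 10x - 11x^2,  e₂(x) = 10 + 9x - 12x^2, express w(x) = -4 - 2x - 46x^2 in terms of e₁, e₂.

Take coordinate vectors relative to {1, x, x^2}.
Write w = c₁e₁ + c₂e₂ and equate components.
Row-reducing the augmented matrix gives the unique coefficients (c₁, c₂) = (2, 2).

w = 2e₁ + 2e₂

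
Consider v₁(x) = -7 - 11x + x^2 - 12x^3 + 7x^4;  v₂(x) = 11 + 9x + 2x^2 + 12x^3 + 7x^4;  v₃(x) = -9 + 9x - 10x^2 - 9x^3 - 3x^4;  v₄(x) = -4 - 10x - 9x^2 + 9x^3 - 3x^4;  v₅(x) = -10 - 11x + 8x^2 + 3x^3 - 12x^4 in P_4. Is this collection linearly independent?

linearly independent

Write each element as a coordinate vector in ℝ⁵ using {1, x, …, x^4}.
Form the 5×5 matrix with these as columns; its determinant is -573459.
A nonzero determinant means the columns are linearly independent.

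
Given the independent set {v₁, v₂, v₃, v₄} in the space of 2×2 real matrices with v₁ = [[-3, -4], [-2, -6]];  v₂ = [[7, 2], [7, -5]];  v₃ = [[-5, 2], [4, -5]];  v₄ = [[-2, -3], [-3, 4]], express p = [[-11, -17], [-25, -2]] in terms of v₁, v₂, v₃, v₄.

Identify each element with its coordinate vector in ℝ⁴ via {E₁₁, E₁₂, E₂₁, E₂₂}.
Solve the system with v₁, v₂, v₃, v₄ as columns and p as the right-hand side.
The system has the unique solution (a₁, …, a₄) = (3, -2, -2, -1).

p = 3v₁ - 2v₂ - 2v₃ - v₄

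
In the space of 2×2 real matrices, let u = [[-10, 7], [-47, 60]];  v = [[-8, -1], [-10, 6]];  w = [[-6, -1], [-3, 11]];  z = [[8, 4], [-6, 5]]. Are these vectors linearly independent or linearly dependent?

Take coordinates with respect to the standard basis {E₁₁, E₁₂, E₂₁, E₂₂}.
Form the 4×4 matrix with these as columns; its determinant is 0.
A zero determinant means the columns are linearly dependent.

linearly dependent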